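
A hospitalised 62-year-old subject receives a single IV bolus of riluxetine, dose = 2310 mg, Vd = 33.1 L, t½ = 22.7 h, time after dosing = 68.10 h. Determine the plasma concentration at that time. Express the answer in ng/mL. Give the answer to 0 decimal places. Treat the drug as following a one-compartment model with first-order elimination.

8724 ng/mL

C₀ = Dose / Vd = 2310 / 33.1 = 69.79 mg/L
k = ln2 / t½ = 0.693147 / 22.7 = 0.03054 h⁻¹
t / t½ = 68.10 / 22.7 = 3 half-lives
C = C₀ × (1/2)^3 = 69.79 × 0.1250 = 8.724 mg/L
Convert: 8.724 mg/L × 1000 = 8724 ng/mL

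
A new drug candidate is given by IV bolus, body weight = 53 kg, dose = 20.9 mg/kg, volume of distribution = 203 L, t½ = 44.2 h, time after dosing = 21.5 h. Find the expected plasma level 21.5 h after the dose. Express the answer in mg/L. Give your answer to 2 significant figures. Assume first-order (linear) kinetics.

3.9 mg/L

Total dose = 20.9 × 53 = 1108 mg
C₀ = Dose / Vd = 1108 / 203 = 5.458 mg/L
k = ln2 / t½ = 0.693147 / 44.2 = 0.01568 h⁻¹
C = C₀ · e^(−k·t) = 5.458 × e^(−0.01568 × 21.5)
  = 5.458 × 0.7138 = 3.896 mg/L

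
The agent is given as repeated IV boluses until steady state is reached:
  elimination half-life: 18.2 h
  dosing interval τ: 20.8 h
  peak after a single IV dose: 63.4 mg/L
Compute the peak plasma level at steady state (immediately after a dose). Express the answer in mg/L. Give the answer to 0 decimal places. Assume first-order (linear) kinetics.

116 mg/L

k = ln2 / t½ = 0.693147 / 18.2 = 0.03809 h⁻¹
e^(−kτ) = e^(−0.03809 × 20.8) = 0.4528
Accumulation ratio R = 1 / (1 − e^(−kτ)) = 1 / (1 − 0.4528) = 1.827
Steady-state peak = C₀ × R = 63.4 × 1.827 = 115.8 mg/L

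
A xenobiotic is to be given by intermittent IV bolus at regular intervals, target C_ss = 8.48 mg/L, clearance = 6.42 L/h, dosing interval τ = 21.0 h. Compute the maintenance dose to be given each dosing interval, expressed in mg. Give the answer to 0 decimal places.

At steady state, Dose/τ = Css × CL.
Dose = Css × CL × τ = 8.48 × 6.420 × 21.0 = 1143 mg

1143 mg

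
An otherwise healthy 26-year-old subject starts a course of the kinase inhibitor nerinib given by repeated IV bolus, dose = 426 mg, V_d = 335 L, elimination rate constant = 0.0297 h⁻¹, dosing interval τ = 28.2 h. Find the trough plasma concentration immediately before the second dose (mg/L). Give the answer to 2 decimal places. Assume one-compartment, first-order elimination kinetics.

0.55 mg/L

C₀ per dose = Dose / Vd = 426 / 335 = 1.272 mg/L
Fraction remaining after one interval: r = e^(−kτ) = e^(−0.02970 × 28.2) = 0.4328
Before dose 2, 1 dose has been given (aged 1τ).
C_trough = C₀ × r = 1.272 × 0.4328 = 0.5505 mg/L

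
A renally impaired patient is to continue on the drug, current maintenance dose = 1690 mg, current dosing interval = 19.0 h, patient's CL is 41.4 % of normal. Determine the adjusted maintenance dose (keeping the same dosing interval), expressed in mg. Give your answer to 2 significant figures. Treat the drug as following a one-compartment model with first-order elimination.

700 mg

To keep the same average steady-state level, dosing rate must scale with clearance.
CL ratio = 41.4 / 100 = 0.4140
New dose (same interval) = 1690 × 0.4140 = 699.7 mg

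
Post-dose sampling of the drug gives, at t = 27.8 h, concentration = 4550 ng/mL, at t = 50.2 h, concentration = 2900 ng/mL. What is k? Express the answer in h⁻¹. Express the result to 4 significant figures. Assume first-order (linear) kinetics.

0.02011 h⁻¹

k = ln(C₁/C₂) / (t₂ − t₁) = ln(4550/2900) / (50.2 − 27.8)
  = 0.4504 / 22.40 = 0.02011 h⁻¹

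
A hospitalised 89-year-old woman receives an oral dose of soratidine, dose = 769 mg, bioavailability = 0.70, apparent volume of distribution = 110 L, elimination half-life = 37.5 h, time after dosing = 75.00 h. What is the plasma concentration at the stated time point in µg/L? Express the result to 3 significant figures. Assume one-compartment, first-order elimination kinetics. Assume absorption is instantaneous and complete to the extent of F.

1220 µg/L

Amount reaching circulation = F × Dose = 0.70 × 769.0 = 538.3 mg
C₀ = F·Dose / Vd = 538.3 / 110 = 4.894 mg/L
k = ln2 / t½ = 0.693147 / 37.5 = 0.01848 h⁻¹
t / t½ = 75.00 / 37.5 = 2 half-lives
C = C₀ × (1/2)^2 = 4.894 × 0.2500 = 1.224 mg/L
Convert: 1.224 mg/L × 1000 = 1224 µg/L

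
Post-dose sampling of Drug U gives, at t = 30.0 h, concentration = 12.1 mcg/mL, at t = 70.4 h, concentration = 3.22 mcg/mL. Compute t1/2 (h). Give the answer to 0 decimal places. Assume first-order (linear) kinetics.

21 h

k = ln(C₁/C₂) / (t₂ − t₁) = ln(12.1/3.22) / (70.4 − 30.0)
  = 1.324 / 40.40 = 0.03277 h⁻¹
t½ = ln2 / k = 0.693147 / 0.03277 = 21.15 h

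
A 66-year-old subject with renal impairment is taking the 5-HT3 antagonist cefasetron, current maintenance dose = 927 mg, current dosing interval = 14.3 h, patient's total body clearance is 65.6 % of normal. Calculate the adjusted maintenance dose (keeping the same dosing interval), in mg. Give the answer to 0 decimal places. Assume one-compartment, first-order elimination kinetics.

608 mg

To keep the same average steady-state level, dosing rate must scale with clearance.
CL ratio = 65.6 / 100 = 0.6560
New dose (same interval) = 927 × 0.6560 = 608.1 mg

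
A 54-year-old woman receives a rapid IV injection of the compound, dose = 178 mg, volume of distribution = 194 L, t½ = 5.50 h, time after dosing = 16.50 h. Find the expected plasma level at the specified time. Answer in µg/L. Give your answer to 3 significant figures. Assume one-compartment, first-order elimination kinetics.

C₀ = Dose / Vd = 178.0 / 194 = 0.9175 mg/L
k = ln2 / t½ = 0.693147 / 5.50 = 0.1260 h⁻¹
t / t½ = 16.50 / 5.50 = 3 half-lives
C = C₀ × (1/2)^3 = 0.9175 × 0.1250 = 0.1147 mg/L
Convert: 0.1147 mg/L × 1000 = 114.7 µg/L

115 µg/L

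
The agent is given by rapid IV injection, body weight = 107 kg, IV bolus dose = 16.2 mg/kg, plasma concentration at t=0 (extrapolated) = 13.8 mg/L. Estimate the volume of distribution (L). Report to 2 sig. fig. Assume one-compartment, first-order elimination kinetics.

Dose = 16.2 × 107 = 1733 mg
Vd = Dose / C₀ = 1733 / 13.8 = 125.6 L

130 L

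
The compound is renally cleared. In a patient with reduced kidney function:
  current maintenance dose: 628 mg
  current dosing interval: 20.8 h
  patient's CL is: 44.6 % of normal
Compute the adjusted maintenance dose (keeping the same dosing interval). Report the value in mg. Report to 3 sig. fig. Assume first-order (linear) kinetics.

To keep the same average steady-state level, dosing rate must scale with clearance.
CL ratio = 44.6 / 100 = 0.4460
New dose (same interval) = 628 × 0.4460 = 280.1 mg

280 mg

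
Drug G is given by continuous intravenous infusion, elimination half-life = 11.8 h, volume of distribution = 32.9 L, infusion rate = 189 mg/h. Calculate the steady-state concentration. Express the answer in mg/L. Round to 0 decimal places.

k = ln2 / t½ = 0.693147 / 11.8 = 0.05874 h⁻¹
CL = k × Vd = 0.05874 × 32.9 = 1.933 L/h
At steady state Css = R₀ / CL = 189 / 1.933 = 97.78 mg/L

98 mg/L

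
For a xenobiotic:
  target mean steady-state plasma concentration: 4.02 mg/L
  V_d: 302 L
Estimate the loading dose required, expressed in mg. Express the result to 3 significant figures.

LD = Css × Vd = 4.02 × 302 = 1214 mg

1210 mg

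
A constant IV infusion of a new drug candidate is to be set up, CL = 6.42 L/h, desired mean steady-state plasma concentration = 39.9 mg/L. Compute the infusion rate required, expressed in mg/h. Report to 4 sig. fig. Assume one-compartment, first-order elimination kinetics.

At steady state, infusion rate R₀ = Css × CL = 39.9 × 6.420 = 256.2 mg/h

256.2 mg/h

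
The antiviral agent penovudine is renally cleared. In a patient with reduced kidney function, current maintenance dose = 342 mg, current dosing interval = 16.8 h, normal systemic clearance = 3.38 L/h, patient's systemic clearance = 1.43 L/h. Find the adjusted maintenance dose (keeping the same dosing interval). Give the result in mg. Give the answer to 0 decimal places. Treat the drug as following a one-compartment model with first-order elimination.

145 mg

To keep the same average steady-state level, dosing rate must scale with clearance.
CL ratio = 1.43 / 3.38 = 0.4231
New dose (same interval) = 342 × 0.4231 = 144.7 mg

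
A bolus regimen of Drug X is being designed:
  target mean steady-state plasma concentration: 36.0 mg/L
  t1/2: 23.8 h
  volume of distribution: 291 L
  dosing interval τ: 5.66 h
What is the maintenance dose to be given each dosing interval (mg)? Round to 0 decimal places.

1727 mg

k = ln2 / t½ = 0.693147 / 23.8 = 0.02912 h⁻¹
CL = k × Vd = 0.02912 × 291 = 8.474 L/h
At steady state, Dose/τ = Css × CL.
Dose = Css × CL × τ = 36.0 × 8.474 × 5.66 = 1727 mg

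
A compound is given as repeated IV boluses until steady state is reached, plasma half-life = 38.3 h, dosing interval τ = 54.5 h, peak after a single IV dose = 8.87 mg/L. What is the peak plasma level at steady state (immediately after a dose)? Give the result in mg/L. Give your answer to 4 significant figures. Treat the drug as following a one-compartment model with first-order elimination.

14.15 mg/L

k = ln2 / t½ = 0.693147 / 38.3 = 0.01810 h⁻¹
e^(−kτ) = e^(−0.01810 × 54.5) = 0.3729
Accumulation ratio R = 1 / (1 − e^(−kτ)) = 1 / (1 − 0.3729) = 1.595
Steady-state peak = C₀ × R = 8.87 × 1.595 = 14.15 mg/L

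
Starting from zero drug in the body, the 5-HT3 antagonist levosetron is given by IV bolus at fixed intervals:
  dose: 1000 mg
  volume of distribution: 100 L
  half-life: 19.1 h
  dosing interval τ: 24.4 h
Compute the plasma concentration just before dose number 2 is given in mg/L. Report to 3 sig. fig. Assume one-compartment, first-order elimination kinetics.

4.13 mg/L

C₀ per dose = Dose / Vd = 1000 / 100 = 10.00 mg/L
k = ln2 / t½ = 0.693147 / 19.1 = 0.03629 h⁻¹
Fraction remaining after one interval: r = e^(−kτ) = e^(−0.03629 × 24.4) = 0.4125
Before dose 2, 1 dose has been given (aged 1τ).
C_trough = C₀ × r = 10.00 × 0.4125 = 4.125 mg/L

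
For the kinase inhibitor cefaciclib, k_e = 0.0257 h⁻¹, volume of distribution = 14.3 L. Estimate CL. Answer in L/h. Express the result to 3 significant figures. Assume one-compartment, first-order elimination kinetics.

CL = k × Vd = 0.0257 × 14.3 = 0.3675 L/h

0.368 L/h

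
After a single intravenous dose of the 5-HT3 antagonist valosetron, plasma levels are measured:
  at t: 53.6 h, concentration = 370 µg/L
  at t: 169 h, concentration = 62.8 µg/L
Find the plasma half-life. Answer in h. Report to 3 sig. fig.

45.1 h

k = ln(C₁/C₂) / (t₂ − t₁) = ln(370/62.8) / (169 − 53.6)
  = 1.774 / 115.4 = 0.01537 h⁻¹
t½ = ln2 / k = 0.693147 / 0.01537 = 45.10 h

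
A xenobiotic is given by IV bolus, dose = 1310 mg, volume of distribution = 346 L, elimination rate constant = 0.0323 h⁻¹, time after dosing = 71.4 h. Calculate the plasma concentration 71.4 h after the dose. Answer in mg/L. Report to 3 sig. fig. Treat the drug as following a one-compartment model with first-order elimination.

0.377 mg/L

C₀ = Dose / Vd = 1310 / 346 = 3.786 mg/L
C = C₀ · e^(−k·t) = 3.786 × e^(−0.03230 × 71.4)
  = 3.786 × 0.09964 = 0.3772 mg/L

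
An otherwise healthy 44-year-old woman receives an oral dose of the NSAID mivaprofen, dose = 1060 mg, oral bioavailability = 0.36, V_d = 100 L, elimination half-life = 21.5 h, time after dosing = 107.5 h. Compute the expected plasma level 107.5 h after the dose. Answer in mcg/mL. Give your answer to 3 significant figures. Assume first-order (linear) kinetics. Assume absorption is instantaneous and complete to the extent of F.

0.119 mcg/mL

Amount reaching circulation = F × Dose = 0.36 × 1060 = 381.6 mg
C₀ = F·Dose / Vd = 381.6 / 100 = 3.816 mg/L
k = ln2 / t½ = 0.693147 / 21.5 = 0.03224 h⁻¹
t / t½ = 107.5 / 21.5 = 5 half-lives
C = C₀ × (1/2)^5 = 3.816 × 0.03125 = 0.1193 mg/L
(0.1193 mg/L = 0.1193 mcg/mL)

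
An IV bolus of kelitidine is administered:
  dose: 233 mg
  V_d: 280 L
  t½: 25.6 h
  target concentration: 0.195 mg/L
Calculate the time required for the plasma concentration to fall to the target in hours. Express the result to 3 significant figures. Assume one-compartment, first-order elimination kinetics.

C₀ = Dose / Vd = 233.0 / 280 = 0.8321 mg/L
k = ln2 / t½ = 0.693147 / 25.6 = 0.02708 h⁻¹
t = ln(C₀ / C) / k = ln(0.8321 / 0.195) / 0.02708
  = ln(4.267) / 0.02708 = 1.451 / 0.02708 = 53.58 h

53.6 h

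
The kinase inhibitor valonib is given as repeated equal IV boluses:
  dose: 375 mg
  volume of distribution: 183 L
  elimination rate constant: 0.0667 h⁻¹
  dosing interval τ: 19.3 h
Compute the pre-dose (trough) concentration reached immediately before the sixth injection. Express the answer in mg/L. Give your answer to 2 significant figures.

C₀ per dose = Dose / Vd = 375 / 183 = 2.049 mg/L
Fraction remaining after one interval: r = e^(−kτ) = e^(−0.06670 × 19.3) = 0.2760
Before dose 6, 5 doses have been given (aged 1τ, 2τ, 3τ, 4τ, 5τ).
C_trough = C₀ × (r + r² + … + r^5) = C₀ × r(1−r^5)/(1−r)
        = 2.049 × 0.2760 × (1 − 0.001602) / (1 − 0.2760) = 0.7799 mg/L

0.78 mg/L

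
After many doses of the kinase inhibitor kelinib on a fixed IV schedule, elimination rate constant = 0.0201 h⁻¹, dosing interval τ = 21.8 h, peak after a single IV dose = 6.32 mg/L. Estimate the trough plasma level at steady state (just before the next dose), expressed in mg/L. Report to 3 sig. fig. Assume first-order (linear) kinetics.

e^(−kτ) = e^(−0.02010 × 21.8) = 0.6452
Accumulation ratio R = 1 / (1 − e^(−kτ)) = 1 / (1 − 0.6452) = 2.818
Steady-state trough = C₀ × R × e^(−kτ) = 6.32 × 2.818 × 0.6452 = 11.49 mg/L

11.5 mg/L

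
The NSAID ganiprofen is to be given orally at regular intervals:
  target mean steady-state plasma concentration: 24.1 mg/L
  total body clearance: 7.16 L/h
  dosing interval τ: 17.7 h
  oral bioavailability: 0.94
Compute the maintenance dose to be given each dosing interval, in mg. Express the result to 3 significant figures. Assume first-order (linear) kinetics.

At steady state, F × (Dose/τ) = Css × CL.
Dose = Css × CL × τ / F = 24.1 × 7.160 × 17.7 / 0.94 = 3249 mg

3250 mg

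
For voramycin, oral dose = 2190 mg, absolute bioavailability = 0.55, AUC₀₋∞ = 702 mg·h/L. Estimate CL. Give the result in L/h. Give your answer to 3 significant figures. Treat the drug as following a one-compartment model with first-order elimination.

1.72 L/h

CL = F·Dose / AUC = 0.55 × 2190 / 702 = 1.716 L/h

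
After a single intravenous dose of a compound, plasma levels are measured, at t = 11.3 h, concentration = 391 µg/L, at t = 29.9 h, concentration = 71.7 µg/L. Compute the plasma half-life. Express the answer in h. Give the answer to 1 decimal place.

k = ln(C₁/C₂) / (t₂ − t₁) = ln(391/71.7) / (29.9 − 11.3)
  = 1.696 / 18.60 = 0.09118 h⁻¹
t½ = ln2 / k = 0.693147 / 0.09118 = 7.602 h

7.6 h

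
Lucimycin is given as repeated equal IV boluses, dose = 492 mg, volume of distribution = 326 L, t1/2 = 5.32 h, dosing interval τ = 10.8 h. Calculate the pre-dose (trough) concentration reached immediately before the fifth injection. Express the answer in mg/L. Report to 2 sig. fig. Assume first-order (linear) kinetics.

C₀ per dose = Dose / Vd = 492 / 326 = 1.509 mg/L
k = ln2 / t½ = 0.693147 / 5.32 = 0.1303 h⁻¹
Fraction remaining after one interval: r = e^(−kτ) = e^(−0.1303 × 10.8) = 0.2448
Before dose 5, 4 doses have been given (aged 1τ, 2τ, 3τ, 4τ).
C_trough = C₀ × (r + r² + … + r^4) = C₀ × r(1−r^4)/(1−r)
        = 1.509 × 0.2448 × (1 − 0.003591) / (1 − 0.2448) = 0.4874 mg/L

0.49 mg/L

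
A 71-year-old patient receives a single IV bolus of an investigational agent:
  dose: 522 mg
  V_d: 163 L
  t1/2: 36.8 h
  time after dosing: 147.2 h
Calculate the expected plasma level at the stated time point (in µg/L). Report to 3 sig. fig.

200 µg/L

C₀ = Dose / Vd = 522.0 / 163 = 3.202 mg/L
k = ln2 / t½ = 0.693147 / 36.8 = 0.01884 h⁻¹
t / t½ = 147.2 / 36.8 = 4 half-lives
C = C₀ × (1/2)^4 = 3.202 × 0.06250 = 0.2001 mg/L
Convert: 0.2001 mg/L × 1000 = 200.1 µg/L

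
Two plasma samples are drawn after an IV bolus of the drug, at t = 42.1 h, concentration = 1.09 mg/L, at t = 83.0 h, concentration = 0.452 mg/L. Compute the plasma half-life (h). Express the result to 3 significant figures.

32.2 h

k = ln(C₁/C₂) / (t₂ − t₁) = ln(1.09/0.452) / (83.0 − 42.1)
  = 0.8803 / 40.90 = 0.02152 h⁻¹
t½ = ln2 / k = 0.693147 / 0.02152 = 32.21 h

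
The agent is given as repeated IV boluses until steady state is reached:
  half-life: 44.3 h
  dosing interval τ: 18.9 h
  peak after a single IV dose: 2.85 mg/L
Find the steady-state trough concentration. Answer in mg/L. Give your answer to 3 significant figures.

k = ln2 / t½ = 0.693147 / 44.3 = 0.01565 h⁻¹
e^(−kτ) = e^(−0.01565 × 18.9) = 0.7439
Accumulation ratio R = 1 / (1 − e^(−kτ)) = 1 / (1 − 0.7439) = 3.905
Steady-state trough = C₀ × R × e^(−kτ) = 2.85 × 3.905 × 0.7439 = 8.279 mg/L

8.28 mg/L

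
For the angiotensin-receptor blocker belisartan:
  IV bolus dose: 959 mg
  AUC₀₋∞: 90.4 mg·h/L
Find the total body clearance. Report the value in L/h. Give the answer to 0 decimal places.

11 L/h

CL = Dose / AUC = 959 / 90.4 = 10.61 L/h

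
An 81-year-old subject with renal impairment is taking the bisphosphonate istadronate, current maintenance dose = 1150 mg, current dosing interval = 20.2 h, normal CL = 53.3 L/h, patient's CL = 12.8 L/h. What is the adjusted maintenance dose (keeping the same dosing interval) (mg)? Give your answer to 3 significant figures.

276 mg

To keep the same average steady-state level, dosing rate must scale with clearance.
CL ratio = 12.8 / 53.3 = 0.2402
New dose (same interval) = 1150 × 0.2402 = 276.2 mg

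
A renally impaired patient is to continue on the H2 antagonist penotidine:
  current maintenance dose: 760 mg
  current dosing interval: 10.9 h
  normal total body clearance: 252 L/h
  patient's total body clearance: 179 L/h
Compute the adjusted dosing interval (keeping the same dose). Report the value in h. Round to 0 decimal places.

15 h

To keep the same average steady-state level, dosing rate must scale with clearance.
CL ratio = 179 / 252 = 0.7103
New interval (same dose) = 10.9 / 0.7103 = 15.35 h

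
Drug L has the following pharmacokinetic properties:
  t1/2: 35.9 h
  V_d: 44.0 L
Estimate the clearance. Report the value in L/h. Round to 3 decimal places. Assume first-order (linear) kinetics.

k = ln2 / t½ = 0.693147 / 35.9 = 0.01931 h⁻¹
CL = k × Vd = 0.01931 × 44.0 = 0.8496 L/h

0.850 L/h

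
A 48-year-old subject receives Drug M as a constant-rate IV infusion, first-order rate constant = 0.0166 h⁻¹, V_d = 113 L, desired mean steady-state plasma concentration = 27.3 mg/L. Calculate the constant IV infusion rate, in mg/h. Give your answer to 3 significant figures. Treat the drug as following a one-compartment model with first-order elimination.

CL = k × Vd = 0.01660 × 113 = 1.876 L/h
At steady state, infusion rate R₀ = Css × CL = 27.3 × 1.876 = 51.21 mg/h

51.2 mg/h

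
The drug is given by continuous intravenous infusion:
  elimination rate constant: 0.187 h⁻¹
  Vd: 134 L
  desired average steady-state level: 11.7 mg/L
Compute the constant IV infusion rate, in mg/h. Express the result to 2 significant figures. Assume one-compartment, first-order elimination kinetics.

CL = k × Vd = 0.1870 × 134 = 25.06 L/h
At steady state, infusion rate R₀ = Css × CL = 11.7 × 25.06 = 293.2 mg/h

290 mg/h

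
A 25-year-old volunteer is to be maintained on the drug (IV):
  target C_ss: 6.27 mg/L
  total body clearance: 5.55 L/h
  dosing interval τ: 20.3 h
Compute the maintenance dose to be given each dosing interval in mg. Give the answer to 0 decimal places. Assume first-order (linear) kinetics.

At steady state, Dose/τ = Css × CL.
Dose = Css × CL × τ = 6.27 × 5.550 × 20.3 = 706.4 mg

706 mg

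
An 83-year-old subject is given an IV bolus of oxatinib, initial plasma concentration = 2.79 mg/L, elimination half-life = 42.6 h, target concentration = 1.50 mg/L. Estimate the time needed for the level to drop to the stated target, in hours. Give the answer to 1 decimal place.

38.1 h

k = ln2 / t½ = 0.693147 / 42.6 = 0.01627 h⁻¹
t = ln(C₀ / C) / k = ln(2.790 / 1.50) / 0.01627
  = ln(1.860) / 0.01627 = 0.6206 / 0.01627 = 38.14 h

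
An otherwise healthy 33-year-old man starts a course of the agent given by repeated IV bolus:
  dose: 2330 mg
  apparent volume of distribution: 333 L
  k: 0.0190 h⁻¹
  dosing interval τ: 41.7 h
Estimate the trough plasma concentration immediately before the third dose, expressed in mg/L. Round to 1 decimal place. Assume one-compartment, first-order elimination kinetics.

C₀ per dose = Dose / Vd = 2330 / 333 = 6.997 mg/L
Fraction remaining after one interval: r = e^(−kτ) = e^(−0.01900 × 41.7) = 0.4528
Before dose 3, 2 doses have been given (aged 1τ, 2τ).
C_trough = C₀ × (r + r²) = 6.997 × (0.4528 + 0.2050) = 4.603 mg/L

4.6 mg/L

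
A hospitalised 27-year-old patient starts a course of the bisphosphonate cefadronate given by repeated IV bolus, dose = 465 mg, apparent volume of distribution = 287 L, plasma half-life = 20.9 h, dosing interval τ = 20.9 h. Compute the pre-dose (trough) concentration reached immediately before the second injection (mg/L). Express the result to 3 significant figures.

C₀ per dose = Dose / Vd = 465 / 287 = 1.620 mg/L
k = ln2 / t½ = 0.693147 / 20.9 = 0.03316 h⁻¹
Fraction remaining after one interval: r = e^(−kτ) = e^(−0.03316 × 20.9) = 0.5001
Before dose 2, 1 dose has been given (aged 1τ).
C_trough = C₀ × r = 1.620 × 0.5001 = 0.8102 mg/L

0.810 mg/L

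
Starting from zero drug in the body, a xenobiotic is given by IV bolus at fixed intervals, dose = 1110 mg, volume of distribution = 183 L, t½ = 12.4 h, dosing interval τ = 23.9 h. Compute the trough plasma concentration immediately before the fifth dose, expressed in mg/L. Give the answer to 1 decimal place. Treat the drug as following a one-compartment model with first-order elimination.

C₀ per dose = Dose / Vd = 1110 / 183 = 6.066 mg/L
k = ln2 / t½ = 0.693147 / 12.4 = 0.05590 h⁻¹
Fraction remaining after one interval: r = e^(−kτ) = e^(−0.05590 × 23.9) = 0.2629
Before dose 5, 4 doses have been given (aged 1τ, 2τ, 3τ, 4τ).
C_trough = C₀ × (r + r² + … + r^4) = C₀ × r(1−r^4)/(1−r)
        = 6.066 × 0.2629 × (1 − 0.004777) / (1 − 0.2629) = 2.153 mg/L

2.2 mg/L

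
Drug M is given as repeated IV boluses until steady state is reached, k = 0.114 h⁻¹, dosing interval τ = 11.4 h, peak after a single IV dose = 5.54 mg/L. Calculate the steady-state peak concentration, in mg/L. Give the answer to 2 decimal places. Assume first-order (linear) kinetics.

e^(−kτ) = e^(−0.1140 × 11.4) = 0.2726
Accumulation ratio R = 1 / (1 − e^(−kτ)) = 1 / (1 − 0.2726) = 1.375
Steady-state peak = C₀ × R = 5.54 × 1.375 = 7.618 mg/L

7.62 mg/L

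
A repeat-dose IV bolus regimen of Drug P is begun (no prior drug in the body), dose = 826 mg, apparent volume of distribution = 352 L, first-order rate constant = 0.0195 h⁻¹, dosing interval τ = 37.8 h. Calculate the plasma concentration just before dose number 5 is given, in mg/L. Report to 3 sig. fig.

2.04 mg/L

C₀ per dose = Dose / Vd = 826 / 352 = 2.347 mg/L
Fraction remaining after one interval: r = e^(−kτ) = e^(−0.01950 × 37.8) = 0.4785
Before dose 5, 4 doses have been given (aged 1τ, 2τ, 3τ, 4τ).
C_trough = C₀ × (r + r² + … + r^4) = C₀ × r(1−r^4)/(1−r)
        = 2.347 × 0.4785 × (1 − 0.05242) / (1 − 0.4785) = 2.041 mg/L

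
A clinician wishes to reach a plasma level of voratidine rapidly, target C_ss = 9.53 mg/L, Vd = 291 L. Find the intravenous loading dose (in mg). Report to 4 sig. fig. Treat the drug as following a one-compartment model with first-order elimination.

LD = Css × Vd = 9.53 × 291 = 2773 mg

2773 mg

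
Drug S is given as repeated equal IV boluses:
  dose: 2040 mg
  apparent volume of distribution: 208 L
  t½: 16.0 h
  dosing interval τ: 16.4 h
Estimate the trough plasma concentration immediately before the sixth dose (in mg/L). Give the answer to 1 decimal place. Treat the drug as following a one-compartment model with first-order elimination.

C₀ per dose = Dose / Vd = 2040 / 208 = 9.808 mg/L
k = ln2 / t½ = 0.693147 / 16.0 = 0.04332 h⁻¹
Fraction remaining after one interval: r = e^(−kτ) = e^(−0.04332 × 16.4) = 0.4914
Before dose 6, 5 doses have been given (aged 1τ, 2τ, 3τ, 4τ, 5τ).
C_trough = C₀ × (r + r² + … + r^5) = C₀ × r(1−r^5)/(1−r)
        = 9.808 × 0.4914 × (1 − 0.02865) / (1 − 0.4914) = 9.205 mg/L

9.2 mg/L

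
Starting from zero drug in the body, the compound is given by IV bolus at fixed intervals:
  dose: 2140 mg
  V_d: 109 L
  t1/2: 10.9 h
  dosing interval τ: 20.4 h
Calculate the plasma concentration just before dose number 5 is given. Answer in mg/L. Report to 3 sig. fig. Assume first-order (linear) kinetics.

7.34 mg/L

C₀ per dose = Dose / Vd = 2140 / 109 = 19.63 mg/L
k = ln2 / t½ = 0.693147 / 10.9 = 0.06359 h⁻¹
Fraction remaining after one interval: r = e^(−kτ) = e^(−0.06359 × 20.4) = 0.2733
Before dose 5, 4 doses have been given (aged 1τ, 2τ, 3τ, 4τ).
C_trough = C₀ × (r + r² + … + r^4) = C₀ × r(1−r^4)/(1−r)
        = 19.63 × 0.2733 × (1 − 0.005579) / (1 − 0.2733) = 7.341 mg/L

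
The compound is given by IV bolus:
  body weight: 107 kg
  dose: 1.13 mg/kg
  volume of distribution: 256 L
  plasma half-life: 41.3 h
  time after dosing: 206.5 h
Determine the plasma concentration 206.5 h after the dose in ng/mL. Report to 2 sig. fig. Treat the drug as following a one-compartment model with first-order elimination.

15 ng/mL

Total dose = 1.13 × 107 = 120.9 mg
C₀ = Dose / Vd = 120.9 / 256 = 0.4723 mg/L
k = ln2 / t½ = 0.693147 / 41.3 = 0.01678 h⁻¹
t / t½ = 206.5 / 41.3 = 5 half-lives
C = C₀ × (1/2)^5 = 0.4723 × 0.03125 = 0.01476 mg/L
Convert: 0.01476 mg/L × 1000 = 14.76 ng/mL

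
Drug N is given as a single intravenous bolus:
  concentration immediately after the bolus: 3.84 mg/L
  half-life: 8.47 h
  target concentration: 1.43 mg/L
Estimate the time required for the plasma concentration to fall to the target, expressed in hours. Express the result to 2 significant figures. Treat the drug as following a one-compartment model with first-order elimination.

12 h

k = ln2 / t½ = 0.693147 / 8.47 = 0.08184 h⁻¹
t = ln(C₀ / C) / k = ln(3.840 / 1.43) / 0.08184
  = ln(2.685) / 0.08184 = 0.9877 / 0.08184 = 12.07 h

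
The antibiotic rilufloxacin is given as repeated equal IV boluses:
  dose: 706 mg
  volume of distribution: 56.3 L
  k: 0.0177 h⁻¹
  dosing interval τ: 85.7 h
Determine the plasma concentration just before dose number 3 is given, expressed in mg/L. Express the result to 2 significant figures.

C₀ per dose = Dose / Vd = 706 / 56.3 = 12.54 mg/L
Fraction remaining after one interval: r = e^(−kτ) = e^(−0.01770 × 85.7) = 0.2194
Before dose 3, 2 doses have been given (aged 1τ, 2τ).
C_trough = C₀ × (r + r²) = 12.54 × (0.2194 + 0.04814) = 3.355 mg/L

3.4 mg/L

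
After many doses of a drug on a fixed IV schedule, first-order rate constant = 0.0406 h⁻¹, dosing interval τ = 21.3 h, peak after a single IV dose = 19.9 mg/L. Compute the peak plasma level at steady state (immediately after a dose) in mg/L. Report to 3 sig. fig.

34.4 mg/L

e^(−kτ) = e^(−0.04060 × 21.3) = 0.4211
Accumulation ratio R = 1 / (1 − e^(−kτ)) = 1 / (1 − 0.4211) = 1.727
Steady-state peak = C₀ × R = 19.9 × 1.727 = 34.37 mg/L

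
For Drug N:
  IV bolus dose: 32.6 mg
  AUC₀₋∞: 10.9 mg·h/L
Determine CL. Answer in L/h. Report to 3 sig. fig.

2.99 L/h

CL = Dose / AUC = 32.6 / 10.9 = 2.991 L/h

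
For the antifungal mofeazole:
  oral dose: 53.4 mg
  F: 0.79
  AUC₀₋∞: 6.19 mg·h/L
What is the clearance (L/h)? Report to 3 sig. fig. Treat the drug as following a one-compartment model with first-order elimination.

6.82 L/h

CL = F·Dose / AUC = 0.79 × 53.4 / 6.19 = 6.815 L/h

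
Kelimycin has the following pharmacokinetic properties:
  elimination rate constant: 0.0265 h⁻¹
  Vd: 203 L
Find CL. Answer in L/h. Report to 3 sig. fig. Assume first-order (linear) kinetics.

CL = k × Vd = 0.0265 × 203 = 5.380 L/h

5.38 L/h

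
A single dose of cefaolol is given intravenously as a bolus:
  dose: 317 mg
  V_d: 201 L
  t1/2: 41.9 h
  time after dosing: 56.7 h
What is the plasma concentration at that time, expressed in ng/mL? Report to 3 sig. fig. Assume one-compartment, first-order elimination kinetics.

C₀ = Dose / Vd = 317.0 / 201 = 1.577 mg/L
k = ln2 / t½ = 0.693147 / 41.9 = 0.01654 h⁻¹
C = C₀ · e^(−k·t) = 1.577 × e^(−0.01654 × 56.7)
  = 1.577 × 0.3915 = 0.6174 mg/L
Convert: 0.6174 mg/L × 1000 = 617.4 ng/mL

617 ng/mL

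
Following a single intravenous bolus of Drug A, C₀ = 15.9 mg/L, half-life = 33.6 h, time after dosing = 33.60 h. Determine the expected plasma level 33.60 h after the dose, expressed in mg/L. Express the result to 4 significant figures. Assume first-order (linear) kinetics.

7.950 mg/L

k = ln2 / t½ = 0.693147 / 33.6 = 0.02063 h⁻¹
t / t½ = 33.60 / 33.6 = 1 half-lives
C = C₀ × (1/2)^1 = 15.90 × 0.5000 = 7.950 mg/L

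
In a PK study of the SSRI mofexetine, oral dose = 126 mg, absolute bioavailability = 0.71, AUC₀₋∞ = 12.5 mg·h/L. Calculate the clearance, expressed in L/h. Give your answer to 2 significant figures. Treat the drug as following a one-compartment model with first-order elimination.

CL = F·Dose / AUC = 0.71 × 126 / 12.5 = 7.157 L/h

7.2 L/h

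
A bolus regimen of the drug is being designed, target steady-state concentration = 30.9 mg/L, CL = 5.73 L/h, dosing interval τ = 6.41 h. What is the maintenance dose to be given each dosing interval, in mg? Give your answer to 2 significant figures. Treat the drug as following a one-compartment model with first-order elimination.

At steady state, Dose/τ = Css × CL.
Dose = Css × CL × τ = 30.9 × 5.730 × 6.41 = 1135 mg

1100 mg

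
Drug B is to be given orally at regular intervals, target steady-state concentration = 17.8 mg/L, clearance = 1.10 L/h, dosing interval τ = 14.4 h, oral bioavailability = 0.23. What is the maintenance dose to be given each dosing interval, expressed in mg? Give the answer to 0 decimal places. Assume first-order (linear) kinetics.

1226 mg

At steady state, F × (Dose/τ) = Css × CL.
Dose = Css × CL × τ / F = 17.8 × 1.100 × 14.4 / 0.23 = 1226 mg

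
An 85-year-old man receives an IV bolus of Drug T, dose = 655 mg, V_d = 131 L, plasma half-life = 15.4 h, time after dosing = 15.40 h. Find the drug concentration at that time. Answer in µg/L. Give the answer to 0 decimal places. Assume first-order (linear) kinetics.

C₀ = Dose / Vd = 655.0 / 131 = 5.000 mg/L
k = ln2 / t½ = 0.693147 / 15.4 = 0.04501 h⁻¹
t / t½ = 15.40 / 15.4 = 1 half-lives
C = C₀ × (1/2)^1 = 5.000 × 0.5000 = 2.500 mg/L
Convert: 2.500 mg/L × 1000 = 2500 µg/L

2500 µg/L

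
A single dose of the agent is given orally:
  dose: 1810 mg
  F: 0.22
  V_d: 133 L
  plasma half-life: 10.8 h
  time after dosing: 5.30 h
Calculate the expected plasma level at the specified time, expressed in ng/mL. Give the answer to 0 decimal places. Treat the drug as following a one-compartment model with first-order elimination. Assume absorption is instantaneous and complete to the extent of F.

Amount reaching circulation = F × Dose = 0.22 × 1810 = 398.2 mg
C₀ = F·Dose / Vd = 398.2 / 133 = 2.994 mg/L
k = ln2 / t½ = 0.693147 / 10.8 = 0.06418 h⁻¹
C = C₀ · e^(−k·t) = 2.994 × e^(−0.06418 × 5.30)
  = 2.994 × 0.7117 = 2.131 mg/L
Convert: 2.131 mg/L × 1000 = 2131 ng/mL

2131 ng/mL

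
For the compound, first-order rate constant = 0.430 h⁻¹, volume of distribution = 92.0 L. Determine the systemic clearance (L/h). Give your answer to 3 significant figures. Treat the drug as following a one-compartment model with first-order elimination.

39.6 L/h

CL = k × Vd = 0.430 × 92.0 = 39.56 L/h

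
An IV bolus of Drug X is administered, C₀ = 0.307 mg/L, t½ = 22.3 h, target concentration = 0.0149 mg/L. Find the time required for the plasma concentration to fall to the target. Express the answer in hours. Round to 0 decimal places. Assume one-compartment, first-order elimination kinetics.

97 h

k = ln2 / t½ = 0.693147 / 22.3 = 0.03108 h⁻¹
t = ln(C₀ / C) / k = ln(0.3070 / 0.0149) / 0.03108
  = ln(20.60) / 0.03108 = 3.025 / 0.03108 = 97.33 h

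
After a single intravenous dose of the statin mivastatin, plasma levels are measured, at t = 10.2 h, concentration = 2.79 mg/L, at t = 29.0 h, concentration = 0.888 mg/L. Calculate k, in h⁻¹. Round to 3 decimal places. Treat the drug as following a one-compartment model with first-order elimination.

0.061 h⁻¹

k = ln(C₁/C₂) / (t₂ − t₁) = ln(2.79/0.888) / (29.0 − 10.2)
  = 1.145 / 18.80 = 0.06090 h⁻¹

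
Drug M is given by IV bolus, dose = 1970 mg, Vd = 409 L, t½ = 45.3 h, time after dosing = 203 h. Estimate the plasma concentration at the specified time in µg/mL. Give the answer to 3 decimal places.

C₀ = Dose / Vd = 1970 / 409 = 4.817 mg/L
k = ln2 / t½ = 0.693147 / 45.3 = 0.01530 h⁻¹
C = C₀ · e^(−k·t) = 4.817 × e^(−0.01530 × 203)
  = 4.817 × 0.04478 = 0.2157 mg/L
(0.2157 mg/L = 0.2157 µg/mL)

0.216 µg/mL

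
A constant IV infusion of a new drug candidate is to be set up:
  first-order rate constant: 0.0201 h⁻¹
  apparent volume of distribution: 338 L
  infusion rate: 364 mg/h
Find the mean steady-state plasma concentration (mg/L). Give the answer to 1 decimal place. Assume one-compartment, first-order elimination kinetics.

53.6 mg/L

CL = k × Vd = 0.02010 × 338 = 6.794 L/h
At steady state Css = R₀ / CL = 364 / 6.794 = 53.58 mg/L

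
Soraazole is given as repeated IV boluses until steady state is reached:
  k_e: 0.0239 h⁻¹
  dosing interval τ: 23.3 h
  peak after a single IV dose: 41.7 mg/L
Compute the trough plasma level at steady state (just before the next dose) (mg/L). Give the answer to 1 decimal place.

e^(−kτ) = e^(−0.02390 × 23.3) = 0.5730
Accumulation ratio R = 1 / (1 − e^(−kτ)) = 1 / (1 − 0.5730) = 2.342
Steady-state trough = C₀ × R × e^(−kτ) = 41.7 × 2.342 × 0.5730 = 55.96 mg/L

56.0 mg/L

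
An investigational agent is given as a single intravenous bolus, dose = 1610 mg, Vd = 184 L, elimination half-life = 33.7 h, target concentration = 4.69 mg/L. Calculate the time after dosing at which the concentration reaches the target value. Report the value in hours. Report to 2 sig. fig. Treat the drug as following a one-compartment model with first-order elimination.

30 h

C₀ = Dose / Vd = 1610 / 184 = 8.750 mg/L
k = ln2 / t½ = 0.693147 / 33.7 = 0.02057 h⁻¹
t = ln(C₀ / C) / k = ln(8.750 / 4.69) / 0.02057
  = ln(1.866) / 0.02057 = 0.6238 / 0.02057 = 30.33 h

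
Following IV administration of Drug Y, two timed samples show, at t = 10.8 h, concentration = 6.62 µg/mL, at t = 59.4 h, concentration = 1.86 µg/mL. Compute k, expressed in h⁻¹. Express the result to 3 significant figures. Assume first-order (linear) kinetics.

0.0261 h⁻¹

k = ln(C₁/C₂) / (t₂ − t₁) = ln(6.62/1.86) / (59.4 − 10.8)
  = 1.270 / 48.60 = 0.02613 h⁻¹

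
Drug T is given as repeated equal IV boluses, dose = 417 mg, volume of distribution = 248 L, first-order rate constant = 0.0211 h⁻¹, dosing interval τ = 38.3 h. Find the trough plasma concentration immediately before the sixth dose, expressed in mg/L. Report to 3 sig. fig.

1.33 mg/L

C₀ per dose = Dose / Vd = 417 / 248 = 1.681 mg/L
Fraction remaining after one interval: r = e^(−kτ) = e^(−0.02110 × 38.3) = 0.4457
Before dose 6, 5 doses have been given (aged 1τ, 2τ, 3τ, 4τ, 5τ).
C_trough = C₀ × (r + r² + … + r^5) = C₀ × r(1−r^5)/(1−r)
        = 1.681 × 0.4457 × (1 − 0.01759) / (1 − 0.4457) = 1.328 mg/L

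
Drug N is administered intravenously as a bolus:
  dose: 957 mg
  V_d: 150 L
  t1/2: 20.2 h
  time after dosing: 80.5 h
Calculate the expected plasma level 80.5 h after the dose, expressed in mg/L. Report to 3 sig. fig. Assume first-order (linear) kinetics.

C₀ = Dose / Vd = 957.0 / 150 = 6.380 mg/L
k = ln2 / t½ = 0.693147 / 20.2 = 0.03431 h⁻¹
C = C₀ · e^(−k·t) = 6.380 × e^(−0.03431 × 80.5)
  = 6.380 × 0.06317 = 0.4030 mg/L

0.403 mg/L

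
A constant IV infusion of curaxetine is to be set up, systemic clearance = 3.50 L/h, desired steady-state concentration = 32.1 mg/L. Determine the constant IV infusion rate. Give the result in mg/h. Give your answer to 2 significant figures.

110 mg/h

At steady state, infusion rate R₀ = Css × CL = 32.1 × 3.500 = 112.4 mg/h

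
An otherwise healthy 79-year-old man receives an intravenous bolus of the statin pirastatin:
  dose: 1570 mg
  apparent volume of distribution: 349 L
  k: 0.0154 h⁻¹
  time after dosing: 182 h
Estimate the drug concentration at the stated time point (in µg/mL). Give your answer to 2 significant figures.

0.27 µg/mL

C₀ = Dose / Vd = 1570 / 349 = 4.499 mg/L
C = C₀ · e^(−k·t) = 4.499 × e^(−0.01540 × 182)
  = 4.499 × 0.06064 = 0.2728 mg/L
(0.2728 mg/L = 0.2728 µg/mL)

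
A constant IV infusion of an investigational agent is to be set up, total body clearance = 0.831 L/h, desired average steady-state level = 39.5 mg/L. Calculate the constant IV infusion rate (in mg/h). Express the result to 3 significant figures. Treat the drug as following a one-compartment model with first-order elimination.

32.8 mg/h

At steady state, infusion rate R₀ = Css × CL = 39.5 × 0.8310 = 32.82 mg/h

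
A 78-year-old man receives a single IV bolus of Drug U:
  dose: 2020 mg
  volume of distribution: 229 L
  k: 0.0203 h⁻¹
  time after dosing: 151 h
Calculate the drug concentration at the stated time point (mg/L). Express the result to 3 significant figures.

0.411 mg/L

C₀ = Dose / Vd = 2020 / 229 = 8.821 mg/L
C = C₀ · e^(−k·t) = 8.821 × e^(−0.02030 × 151)
  = 8.821 × 0.04664 = 0.4114 mg/L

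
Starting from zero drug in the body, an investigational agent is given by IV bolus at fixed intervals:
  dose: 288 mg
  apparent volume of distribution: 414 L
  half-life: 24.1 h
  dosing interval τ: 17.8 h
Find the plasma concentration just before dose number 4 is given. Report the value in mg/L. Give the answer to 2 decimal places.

0.82 mg/L

C₀ per dose = Dose / Vd = 288 / 414 = 0.6957 mg/L
k = ln2 / t½ = 0.693147 / 24.1 = 0.02876 h⁻¹
Fraction remaining after one interval: r = e^(−kτ) = e^(−0.02876 × 17.8) = 0.5993
Before dose 4, 3 doses have been given (aged 1τ, 2τ, 3τ).
C_trough = C₀ × (r + r² + … + r^3) = C₀ × r(1−r^3)/(1−r)
        = 0.6957 × 0.5993 × (1 − 0.2152) / (1 − 0.5993) = 0.8166 mg/L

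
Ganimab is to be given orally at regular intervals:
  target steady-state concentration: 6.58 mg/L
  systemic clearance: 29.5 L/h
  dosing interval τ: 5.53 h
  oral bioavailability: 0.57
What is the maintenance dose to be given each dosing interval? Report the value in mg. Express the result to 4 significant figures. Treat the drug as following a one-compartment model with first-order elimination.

At steady state, F × (Dose/τ) = Css × CL.
Dose = Css × CL × τ / F = 6.58 × 29.50 × 5.53 / 0.57 = 1883 mg

1883 mg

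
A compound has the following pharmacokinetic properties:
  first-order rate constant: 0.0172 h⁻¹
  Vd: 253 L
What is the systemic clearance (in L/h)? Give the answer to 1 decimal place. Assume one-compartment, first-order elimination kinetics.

CL = k × Vd = 0.0172 × 253 = 4.352 L/h

4.4 L/h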